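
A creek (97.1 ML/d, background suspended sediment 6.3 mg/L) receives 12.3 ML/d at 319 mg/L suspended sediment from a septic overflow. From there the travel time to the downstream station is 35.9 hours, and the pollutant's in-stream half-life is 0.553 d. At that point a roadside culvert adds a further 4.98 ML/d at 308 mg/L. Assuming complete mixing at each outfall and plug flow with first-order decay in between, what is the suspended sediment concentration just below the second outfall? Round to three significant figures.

19.5 mg/L

Conservation of mass: C = (97.10·6.300 + 12.30·319.0) / 109.4 = 4535/109.4 = 41.46 mg/L; combined flow 109.4 ML/d.
Half-life 0.553 d → k = ln 2 / 0.553 = 1.253 d⁻¹.
First-order decay: C = 41.46·exp(−k·t) = 41.46·0.1534 = 6.358 mg/L.
Second outfall: C = (109.4·6.358 + 4.980·308.0)/114.4 = 19.49 mg/L.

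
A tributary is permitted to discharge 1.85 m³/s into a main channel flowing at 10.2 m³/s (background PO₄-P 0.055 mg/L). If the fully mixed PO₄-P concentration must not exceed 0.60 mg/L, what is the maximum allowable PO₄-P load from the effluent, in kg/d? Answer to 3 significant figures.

Mass balance at the limit: 10.20·0.05500 + 1.850·Cₑ = 12.05·0.60 → Cₑ = 3.605 mg/L.
Load = 1.850 m³/s × 3.605 g/m³ × 86 400 s/d = 576.2 kg/d.

576 kg/d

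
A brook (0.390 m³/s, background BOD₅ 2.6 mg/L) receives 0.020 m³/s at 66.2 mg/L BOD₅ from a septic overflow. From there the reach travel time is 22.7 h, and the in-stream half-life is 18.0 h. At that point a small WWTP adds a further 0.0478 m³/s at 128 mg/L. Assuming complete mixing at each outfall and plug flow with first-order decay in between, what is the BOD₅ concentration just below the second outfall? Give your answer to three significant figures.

15.5 mg/L

Flow-weighted average: C = (0.3900·2.600 + 0.02000·66.20) / 0.4100 = 2.338/0.4100 = 5.702 mg/L; combined flow 0.4100 m³/s.
Half-life 18.0 h → k = ln 2 / 18.0 = 0.03851 h⁻¹ = 0.9242 d⁻¹.
Decay over the reach: 5.702·exp(−kt) = 5.702·0.4172 = 2.379 mg/L.
At the second outfall, C = (0.4100·2.379 + 0.04780·128.0) / (0.4100 + 0.04780) = 15.50 mg/L.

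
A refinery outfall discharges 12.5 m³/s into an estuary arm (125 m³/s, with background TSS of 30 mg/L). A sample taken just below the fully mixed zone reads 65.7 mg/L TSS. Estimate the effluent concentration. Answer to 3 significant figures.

423 mg/L

Mass balance: 125.0·30.00 + 12.50·Cₑ = 137.5·65.70
→ Cₑ = (137.5·65.70 − 125.0·30.00) / 12.50 = 422.7 mg/L.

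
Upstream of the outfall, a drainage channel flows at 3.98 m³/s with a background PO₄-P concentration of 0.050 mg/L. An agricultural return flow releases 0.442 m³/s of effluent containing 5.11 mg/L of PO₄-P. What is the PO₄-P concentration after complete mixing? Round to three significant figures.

Flow-weighted average: C = (3.980·0.05000 + 0.4420·5.110) / 4.422 = 2.458/4.422 = 0.5558 mg/L.

0.556 mg/L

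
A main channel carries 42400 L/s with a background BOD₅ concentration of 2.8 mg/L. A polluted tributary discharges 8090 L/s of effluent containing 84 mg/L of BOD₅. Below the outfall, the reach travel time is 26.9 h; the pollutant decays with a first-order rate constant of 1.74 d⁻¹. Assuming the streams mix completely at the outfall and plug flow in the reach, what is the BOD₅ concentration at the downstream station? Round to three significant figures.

2.25 mg/L

Flow-weighted average: C = (42400·2.800 + 8090·84.00) / 50490 = 798300/50490 = 15.81 mg/L.
Decay over the reach: 15.81·exp(−kt) = 15.81·0.1422 = 2.249 mg/L.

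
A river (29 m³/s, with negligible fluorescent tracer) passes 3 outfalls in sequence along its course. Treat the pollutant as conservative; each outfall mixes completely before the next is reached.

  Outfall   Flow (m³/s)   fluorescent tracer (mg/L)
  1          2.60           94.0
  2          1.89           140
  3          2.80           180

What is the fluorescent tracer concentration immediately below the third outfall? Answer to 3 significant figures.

After outfall 1: Q = 29.00 + 2.600 = 31.60 m³/s; C = (29.00·0 + 2.600·94.00)/31.60 = 7.734 mg/L.
After outfall 2: Q = 31.60 + 1.890 = 33.49 m³/s; C = (31.60·7.734 + 1.890·140.0)/33.49 = 15.20 mg/L.
After outfall 3: Q = 33.49 + 2.800 = 36.29 m³/s; C = (33.49·15.20 + 2.800·180.0)/36.29 = 27.91 mg/L.

27.9 mg/L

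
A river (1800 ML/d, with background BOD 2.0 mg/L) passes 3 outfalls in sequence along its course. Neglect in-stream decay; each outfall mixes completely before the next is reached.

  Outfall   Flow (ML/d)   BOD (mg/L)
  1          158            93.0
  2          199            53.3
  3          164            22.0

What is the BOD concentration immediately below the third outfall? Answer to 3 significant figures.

After outfall 1: Q = 1800 + 158.0 = 1958 ML/d; C = (1800·2.000 + 158.0·93.00)/1958 = 9.343 mg/L.
After outfall 2: Q = 1958 + 199.0 = 2157 ML/d; C = (1958·9.343 + 199.0·53.30)/2157 = 13.40 mg/L.
After outfall 3: Q = 2157 + 164.0 = 2321 ML/d; C = (2157·13.40 + 164.0·22.00)/2321 = 14.01 mg/L.

14.0 mg/L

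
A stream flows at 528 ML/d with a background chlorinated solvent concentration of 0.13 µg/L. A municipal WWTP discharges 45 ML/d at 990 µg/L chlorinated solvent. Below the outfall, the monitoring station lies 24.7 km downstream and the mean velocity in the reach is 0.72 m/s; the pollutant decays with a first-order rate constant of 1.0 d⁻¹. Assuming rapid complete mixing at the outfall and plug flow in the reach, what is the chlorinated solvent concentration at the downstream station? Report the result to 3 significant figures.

After mixing, C = (528.0·0.1300 + 45.00·990.0) / 573.0 = 44620/573.0 = 77.87 µg/L.
Travel time t = 24.7·1000 / 0.72 = 34310 s = 9.529 h.
After decay, C = 77.87 × e^(−kt) = 77.87 × 0.6723 = 52.35 µg/L.

52.4 µg/L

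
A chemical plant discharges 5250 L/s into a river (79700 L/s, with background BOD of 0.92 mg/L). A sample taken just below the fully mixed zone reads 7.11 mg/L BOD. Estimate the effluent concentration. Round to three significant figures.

101 mg/L

Mass balance: 79700·0.9200 + 5250·Cₑ = 84950·7.110
→ Cₑ = (84950·7.110 − 79700·0.9200) / 5250 = 101.1 mg/L.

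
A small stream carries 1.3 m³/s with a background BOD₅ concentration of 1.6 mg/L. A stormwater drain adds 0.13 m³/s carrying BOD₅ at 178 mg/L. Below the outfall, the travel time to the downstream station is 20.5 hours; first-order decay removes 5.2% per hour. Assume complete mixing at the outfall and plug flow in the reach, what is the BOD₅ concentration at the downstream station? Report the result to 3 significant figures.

After mixing, C = (1.300·1.600 + 0.1300·178.0) / 1.430 = 25.22/1.430 = 17.64 mg/L.
5.2%/h lost → k = −ln(1 − 0.052) = 0.05340 h⁻¹.
First-order decay: C = 17.64·exp(−k·t) = 17.64·0.3346 = 5.902 mg/L.

5.90 mg/L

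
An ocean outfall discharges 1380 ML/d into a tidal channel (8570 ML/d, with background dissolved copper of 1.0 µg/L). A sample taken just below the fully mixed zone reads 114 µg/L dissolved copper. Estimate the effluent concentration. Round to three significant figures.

816 µg/L

Mass balance: 8570·1.000 + 1380·Cₑ = 9950·114.0
→ Cₑ = (9950·114.0 − 8570·1.000) / 1380 = 815.7 µg/L.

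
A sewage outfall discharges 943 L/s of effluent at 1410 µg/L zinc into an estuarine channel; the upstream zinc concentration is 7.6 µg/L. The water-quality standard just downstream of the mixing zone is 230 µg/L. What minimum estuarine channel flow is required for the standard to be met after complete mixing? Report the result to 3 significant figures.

5000 L/s

Set C_mix = 230: (Q·7.600 + 943.0·1410) / (Q + 943.0) = 230
→ Q = 943.0·(1410 − 230)/(230 − 7.600) = 5003 L/s.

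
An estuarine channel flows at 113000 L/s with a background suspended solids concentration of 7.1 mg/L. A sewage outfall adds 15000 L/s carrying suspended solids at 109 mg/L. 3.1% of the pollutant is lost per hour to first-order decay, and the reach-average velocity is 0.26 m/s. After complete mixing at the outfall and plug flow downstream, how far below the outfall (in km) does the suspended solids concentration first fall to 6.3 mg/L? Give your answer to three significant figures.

32.9 km

Flow-weighted average: C = (113000·7.100 + 15000·109.0) / 128000 = 2437000/128000 = 19.04 mg/L.
3.1%/h lost → k = −ln(1 − 0.031) = 0.03149 h⁻¹.
Set 19.04·exp(−k·t) = 6.3 → t = ln(19.04/6.3)/k = 126400 s = 35.12 h.
Distance = v·t = 0.26·126400 = 32880 m = 32.88 km.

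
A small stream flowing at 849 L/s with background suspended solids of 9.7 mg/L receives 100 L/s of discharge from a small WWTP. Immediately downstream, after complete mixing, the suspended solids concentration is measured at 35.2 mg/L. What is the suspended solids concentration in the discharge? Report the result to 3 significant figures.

252 mg/L

Mass balance: 849.0·9.700 + 100.0·Cₑ = 949.0·35.20
→ Cₑ = (949.0·35.20 − 849.0·9.700) / 100.0 = 251.7 mg/L.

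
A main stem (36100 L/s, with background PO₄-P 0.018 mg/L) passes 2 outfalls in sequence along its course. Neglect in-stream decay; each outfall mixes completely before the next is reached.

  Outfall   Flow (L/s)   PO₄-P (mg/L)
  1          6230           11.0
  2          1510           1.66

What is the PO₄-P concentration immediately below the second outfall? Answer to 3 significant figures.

1.64 mg/L

Below outfall 1: Q → 42330 L/s, C = (36100·0.01800 + 6230·11.00)/42330 = 1.634 mg/L.
Below outfall 2: Q → 43840 L/s, C = (42330·1.634 + 1510·1.660)/43840 = 1.635 mg/L.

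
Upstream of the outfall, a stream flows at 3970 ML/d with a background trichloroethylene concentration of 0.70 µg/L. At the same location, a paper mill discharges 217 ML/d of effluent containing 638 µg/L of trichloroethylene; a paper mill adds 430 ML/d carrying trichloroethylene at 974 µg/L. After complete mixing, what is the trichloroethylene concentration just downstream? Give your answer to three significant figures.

Conservation of mass: C = (3970·0.7000 + 217.0·638.0 + 430.0·974.0) / 4617 = 560000/4617 = 121.3 µg/L.

121 µg/L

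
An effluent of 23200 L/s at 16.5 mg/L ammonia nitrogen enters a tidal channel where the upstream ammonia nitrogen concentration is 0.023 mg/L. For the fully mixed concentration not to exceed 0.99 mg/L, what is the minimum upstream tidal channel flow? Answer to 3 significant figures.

Set C_mix = 0.99: (Q·0.02300 + 23200·16.50) / (Q + 23200) = 0.99
→ Q = 23200·(16.50 − 0.99)/(0.99 − 0.02300) = 372100 L/s.

372000 L/s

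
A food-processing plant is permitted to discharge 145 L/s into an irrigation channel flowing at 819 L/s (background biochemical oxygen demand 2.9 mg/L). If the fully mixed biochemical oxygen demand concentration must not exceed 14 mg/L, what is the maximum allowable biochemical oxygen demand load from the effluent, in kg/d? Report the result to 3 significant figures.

Mass balance at the limit: 819.0·2.900 + 145.0·Cₑ = 964.0·14 → Cₑ = 76.70 mg/L.
145.0 L/s = 0.1450 m³/s. Load = 0.1450 m³/s × 76.70 g/m³ × 86 400 s/d = 960.8 kg/d.

961 kg/d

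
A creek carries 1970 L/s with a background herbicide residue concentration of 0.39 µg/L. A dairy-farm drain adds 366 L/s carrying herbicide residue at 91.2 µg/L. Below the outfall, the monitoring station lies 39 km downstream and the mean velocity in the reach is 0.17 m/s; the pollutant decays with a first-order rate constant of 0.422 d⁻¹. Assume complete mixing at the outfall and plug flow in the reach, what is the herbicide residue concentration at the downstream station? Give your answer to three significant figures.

Conservation of mass: C = (1970·0.3900 + 366.0·91.20) / 2336 = 34150/2336 = 14.62 µg/L.
Travel time t = 39·1000 / 0.17 = 229400 s = 63.73 h.
Decay over the reach: 14.62·exp(−kt) = 14.62·0.3261 = 4.767 µg/L.

4.77 µg/L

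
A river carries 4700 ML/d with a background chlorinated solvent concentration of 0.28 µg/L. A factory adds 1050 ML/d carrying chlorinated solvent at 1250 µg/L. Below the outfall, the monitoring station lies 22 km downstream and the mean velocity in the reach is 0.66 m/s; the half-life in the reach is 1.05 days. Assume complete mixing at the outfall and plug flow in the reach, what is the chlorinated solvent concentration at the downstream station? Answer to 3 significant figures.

Conservation of mass: C = (4700·0.2800 + 1050·1250) / 5750 = 1314000/5750 = 228.5 µg/L.
Travel time t = 22·1000 / 0.66 = 33330 s = 9.259 h.
Half-life 1.05 d → k = ln 2 / 1.05 = 0.6601 d⁻¹.
Applying C = C₀e^(−kt): 228.5 × 0.7752 = 177.1 µg/L.

177 µg/L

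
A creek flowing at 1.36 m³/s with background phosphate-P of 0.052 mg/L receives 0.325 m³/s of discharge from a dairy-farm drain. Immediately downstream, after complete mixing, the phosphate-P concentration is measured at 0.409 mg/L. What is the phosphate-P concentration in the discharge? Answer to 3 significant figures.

Mass balance: 1.360·0.05200 + 0.3250·Cₑ = 1.685·0.4090
→ Cₑ = (1.685·0.4090 − 1.360·0.05200) / 0.3250 = 1.903 mg/L.

1.90 mg/L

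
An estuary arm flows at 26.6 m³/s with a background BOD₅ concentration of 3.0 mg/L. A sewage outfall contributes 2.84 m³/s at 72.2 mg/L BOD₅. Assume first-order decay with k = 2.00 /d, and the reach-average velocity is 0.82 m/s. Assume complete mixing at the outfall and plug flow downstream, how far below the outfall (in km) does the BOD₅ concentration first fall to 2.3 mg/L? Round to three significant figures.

Conservation of mass: C = (26.60·3.000 + 2.840·72.20) / 29.44 = 284.8/29.44 = 9.676 mg/L.
Set 9.676·exp(−k·t) = 2.3 → t = ln(9.676/2.3)/k = 62070 s = 17.24 h.
Distance = v·t = 0.82·62070 = 50890 m = 50.89 km.

50.9 km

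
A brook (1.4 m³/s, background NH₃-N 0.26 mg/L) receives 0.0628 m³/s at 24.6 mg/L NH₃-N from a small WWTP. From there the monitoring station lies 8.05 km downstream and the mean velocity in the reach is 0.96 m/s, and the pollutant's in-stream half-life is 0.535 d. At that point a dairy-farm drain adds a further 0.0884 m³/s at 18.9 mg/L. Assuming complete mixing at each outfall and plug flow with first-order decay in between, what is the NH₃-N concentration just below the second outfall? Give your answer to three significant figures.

Mass balance: C = (1.400·0.2600 + 0.06280·24.60) / 1.463 = 1.909/1.463 = 1.305 mg/L; combined flow 1.463 m³/s.
Travel time t = 8.05·1000 / 0.96 = 8385 s = 2.329 h.
Half-life 0.535 d → k = ln 2 / 0.535 = 1.296 d⁻¹.
After decay, C = 1.305 × e^(−kt) = 1.305 × 0.8818 = 1.151 mg/L.
Second outfall: C = (1.463·1.151 + 0.08840·18.90)/1.551 = 2.162 mg/L.

2.16 mg/L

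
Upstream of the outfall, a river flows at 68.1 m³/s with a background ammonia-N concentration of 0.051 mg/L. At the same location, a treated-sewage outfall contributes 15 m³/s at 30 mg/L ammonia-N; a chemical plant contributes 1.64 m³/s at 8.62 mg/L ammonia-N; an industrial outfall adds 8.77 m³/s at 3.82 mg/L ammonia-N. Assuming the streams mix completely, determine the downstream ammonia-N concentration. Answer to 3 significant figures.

5.36 mg/L

Mixed concentration C = ΣQC/ΣQ = (68.10·0.05100 + 15.00·30.00 + 1.640·8.620 + 8.770·3.820) / 93.51 = 501.1/93.51 = 5.359 mg/L.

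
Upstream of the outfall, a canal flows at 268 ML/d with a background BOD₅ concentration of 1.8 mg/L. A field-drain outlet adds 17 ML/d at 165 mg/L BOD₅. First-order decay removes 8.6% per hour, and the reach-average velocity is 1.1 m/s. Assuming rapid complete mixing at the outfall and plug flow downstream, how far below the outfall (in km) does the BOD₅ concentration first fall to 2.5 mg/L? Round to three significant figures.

67.3 km

Flow-weighted average: C = (268.0·1.800 + 17.00·165.0) / 285.0 = 3287/285.0 = 11.53 mg/L.
8.6%/h lost → k = −ln(1 − 0.086) = 0.08992 h⁻¹.
Set 11.53·exp(−k·t) = 2.5 → t = ln(11.53/2.5)/k = 61210 s = 17.00 h.
Distance = v·t = 1.1·61210 = 67340 m = 67.34 km.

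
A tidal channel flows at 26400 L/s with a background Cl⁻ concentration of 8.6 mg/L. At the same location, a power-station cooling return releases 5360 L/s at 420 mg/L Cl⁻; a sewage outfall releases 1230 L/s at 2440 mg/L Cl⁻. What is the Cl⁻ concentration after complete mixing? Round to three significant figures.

Flow-weighted average: C = (26400·8.600 + 5360·420.0 + 1230·2440) / 32990 = 5479000/32990 = 166.1 mg/L.

166 mg/L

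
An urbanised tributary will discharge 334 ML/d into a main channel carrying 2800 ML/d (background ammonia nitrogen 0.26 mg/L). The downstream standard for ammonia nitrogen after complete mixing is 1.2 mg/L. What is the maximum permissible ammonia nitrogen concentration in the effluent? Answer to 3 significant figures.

9.08 mg/L

At the limit, (Qr·Cr + Qe·Cₑ)/(Qr + Qe) = 1.2:
Cₑ = (3134·1.2 − 2800·0.2600) / 334.0 = 9.080 mg/L.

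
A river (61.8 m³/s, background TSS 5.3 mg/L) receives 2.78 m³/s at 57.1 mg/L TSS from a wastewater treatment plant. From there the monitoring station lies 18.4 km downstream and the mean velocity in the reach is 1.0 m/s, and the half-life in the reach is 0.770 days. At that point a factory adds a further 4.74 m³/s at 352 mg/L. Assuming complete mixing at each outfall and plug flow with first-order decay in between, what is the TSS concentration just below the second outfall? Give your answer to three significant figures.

Mixed concentration C = ΣQC/ΣQ = (61.80·5.300 + 2.780·57.10) / 64.58 = 486.3/64.58 = 7.530 mg/L; combined flow 64.58 m³/s.
Travel time t = 18.4·1000 / 1.0 = 18400 s = 5.111 h.
Half-life 0.770 d → k = ln 2 / 0.770 = 0.9002 d⁻¹.
Applying C = C₀e^(−kt): 7.530 × 0.8255 = 6.216 mg/L.
At the second outfall, C = (64.58·6.216 + 4.740·352.0) / (64.58 + 4.740) = 29.86 mg/L.

29.9 mg/L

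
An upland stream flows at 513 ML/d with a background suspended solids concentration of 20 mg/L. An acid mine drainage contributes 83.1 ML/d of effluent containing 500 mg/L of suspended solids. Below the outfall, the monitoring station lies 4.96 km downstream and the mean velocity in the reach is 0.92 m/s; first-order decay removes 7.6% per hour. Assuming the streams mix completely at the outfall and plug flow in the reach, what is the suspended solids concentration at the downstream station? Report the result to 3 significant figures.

77.2 mg/L

After mixing, C = (513.0·20.00 + 83.10·500.0) / 596.1 = 51810/596.1 = 86.91 mg/L.
Travel time t = 4.96·1000 / 0.92 = 5391 s = 1.498 h.
7.6%/h lost → k = −ln(1 − 0.076) = 0.07904 h⁻¹.
After decay, C = 86.91 × e^(−kt) = 86.91 × 0.8884 = 77.21 mg/L.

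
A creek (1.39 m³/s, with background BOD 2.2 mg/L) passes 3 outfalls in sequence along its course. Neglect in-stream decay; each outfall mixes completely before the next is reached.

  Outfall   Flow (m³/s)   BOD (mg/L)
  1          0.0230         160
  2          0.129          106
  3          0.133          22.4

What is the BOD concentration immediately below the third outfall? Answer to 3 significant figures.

Below outfall 1: Q → 1.413 m³/s, C = (1.390·2.200 + 0.02300·160.0)/1.413 = 4.769 mg/L.
Below outfall 2: Q → 1.542 m³/s, C = (1.413·4.769 + 0.1290·106.0)/1.542 = 13.24 mg/L.
Below outfall 3: Q → 1.675 m³/s, C = (1.542·13.24 + 0.1330·22.40)/1.675 = 13.96 mg/L.

14.0 mg/L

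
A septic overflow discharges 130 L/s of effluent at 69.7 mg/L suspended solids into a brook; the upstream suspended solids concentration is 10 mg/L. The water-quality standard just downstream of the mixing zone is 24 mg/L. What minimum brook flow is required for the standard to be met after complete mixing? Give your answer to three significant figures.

Set C_mix = 24: (Q·10.00 + 130.0·69.70) / (Q + 130.0) = 24
→ Q = 130.0·(69.70 − 24)/(24 − 10.00) = 424.4 L/s.

424 L/s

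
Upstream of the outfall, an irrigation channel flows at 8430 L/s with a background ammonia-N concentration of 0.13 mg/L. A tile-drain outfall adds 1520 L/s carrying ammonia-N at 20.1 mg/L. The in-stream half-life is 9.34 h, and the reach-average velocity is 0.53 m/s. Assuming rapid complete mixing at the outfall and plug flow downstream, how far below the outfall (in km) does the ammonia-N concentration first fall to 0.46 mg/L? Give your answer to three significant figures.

49.7 km

Mass balance: C = (8430·0.1300 + 1520·20.10) / 9950 = 31650/9950 = 3.181 mg/L.
Half-life 9.34 h → k = ln 2 / 9.34 = 0.07421 h⁻¹ = 1.781 d⁻¹.
Set 3.181·exp(−k·t) = 0.46 → t = ln(3.181/0.46)/k = 93800 s = 26.06 h.
Distance = v·t = 0.53·93800 = 49710 m = 49.71 km.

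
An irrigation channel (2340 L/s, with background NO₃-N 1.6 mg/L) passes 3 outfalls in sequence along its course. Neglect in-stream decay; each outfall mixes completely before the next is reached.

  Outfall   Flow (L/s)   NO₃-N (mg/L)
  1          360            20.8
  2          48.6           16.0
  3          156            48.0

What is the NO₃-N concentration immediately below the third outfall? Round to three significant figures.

Outfall 1: combined Q = 2700 L/s; C = (2340·1.600 + 360.0·20.80)/2700 = 4.160 mg/L.
Outfall 2: combined Q = 2749 L/s; C = (2700·4.160 + 48.60·16.00)/2749 = 4.369 mg/L.
Outfall 3: combined Q = 2905 L/s; C = (2749·4.369 + 156.0·48.00)/2905 = 6.713 mg/L.

6.71 mg/L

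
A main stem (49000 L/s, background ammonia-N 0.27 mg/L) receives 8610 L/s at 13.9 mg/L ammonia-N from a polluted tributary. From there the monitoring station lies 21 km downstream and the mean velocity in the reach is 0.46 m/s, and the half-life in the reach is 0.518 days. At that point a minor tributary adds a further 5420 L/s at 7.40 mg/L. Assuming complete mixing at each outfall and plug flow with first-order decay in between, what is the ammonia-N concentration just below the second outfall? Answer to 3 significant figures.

1.68 mg/L

Flow-weighted average: C = (49000·0.2700 + 8610·13.90) / 57610 = 132900/57610 = 2.307 mg/L; combined flow 57610 L/s.
Travel time t = 21·1000 / 0.46 = 45650 s = 12.68 h.
Half-life 0.518 d → k = ln 2 / 0.518 = 1.338 d⁻¹.
After decay, C = 2.307 × e^(−kt) = 2.307 × 0.4931 = 1.138 mg/L.
Second outfall: C = (57610·1.138 + 5420·7.400)/63030 = 1.676 mg/L.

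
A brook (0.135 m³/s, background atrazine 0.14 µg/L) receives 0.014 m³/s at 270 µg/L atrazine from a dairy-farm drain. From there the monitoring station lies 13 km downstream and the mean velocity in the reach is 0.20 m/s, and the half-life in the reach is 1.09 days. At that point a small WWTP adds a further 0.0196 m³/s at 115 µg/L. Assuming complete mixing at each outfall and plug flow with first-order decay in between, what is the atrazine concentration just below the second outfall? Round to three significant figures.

27.3 µg/L

Flow-weighted average: C = (0.1350·0.1400 + 0.01400·270.0) / 0.1490 = 3.799/0.1490 = 25.50 µg/L; combined flow 0.1490 m³/s.
Travel time t = 13·1000 / 0.20 = 65000 s = 18.06 h.
Half-life 1.09 d → k = ln 2 / 1.09 = 0.6359 d⁻¹.
Applying C = C₀e^(−kt): 25.50 × 0.6198 = 15.80 µg/L.
Second outfall: C = (0.1490·15.80 + 0.01960·115.0)/0.1686 = 27.33 µg/L.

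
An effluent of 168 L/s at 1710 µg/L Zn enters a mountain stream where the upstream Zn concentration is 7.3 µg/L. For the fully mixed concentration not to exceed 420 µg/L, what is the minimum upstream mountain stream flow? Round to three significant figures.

Set C_mix = 420: (Q·7.300 + 168.0·1710) / (Q + 168.0) = 420
→ Q = 168.0·(1710 − 420)/(420 − 7.300) = 525.1 L/s.

525 L/s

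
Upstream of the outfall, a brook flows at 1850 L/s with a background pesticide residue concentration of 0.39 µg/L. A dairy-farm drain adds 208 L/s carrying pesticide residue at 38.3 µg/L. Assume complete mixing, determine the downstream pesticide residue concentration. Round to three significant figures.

Flow-weighted average: C = (1850·0.3900 + 208.0·38.30) / 2058 = 8688/2058 = 4.222 µg/L.

4.22 µg/L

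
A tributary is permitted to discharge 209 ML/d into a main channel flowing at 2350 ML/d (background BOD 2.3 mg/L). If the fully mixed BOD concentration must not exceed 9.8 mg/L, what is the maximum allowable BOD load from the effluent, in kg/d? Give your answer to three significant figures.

Mass balance at the limit: 2350·2.300 + 209.0·Cₑ = 2559·9.8 → Cₑ = 94.13 mg/L.
209.0 ML/d = 2.419 m³/s. Load = 2.419 m³/s × 94.13 g/m³ × 86 400 s/d = 19670 kg/d.

19700 kg/d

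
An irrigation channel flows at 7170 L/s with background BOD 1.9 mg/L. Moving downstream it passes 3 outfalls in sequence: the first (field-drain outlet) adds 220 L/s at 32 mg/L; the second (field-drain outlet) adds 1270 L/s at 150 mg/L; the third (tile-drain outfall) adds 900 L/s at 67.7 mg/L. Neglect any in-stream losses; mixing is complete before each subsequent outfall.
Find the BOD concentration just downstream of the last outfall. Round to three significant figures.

Outfall 1: combined Q = 7390 L/s; C = (7170·1.900 + 220.0·32.00)/7390 = 2.796 mg/L.
Outfall 2: combined Q = 8660 L/s; C = (7390·2.796 + 1270·150.0)/8660 = 24.38 mg/L.
Outfall 3: combined Q = 9560 L/s; C = (8660·24.38 + 900.0·67.70)/9560 = 28.46 mg/L.

28.5 mg/L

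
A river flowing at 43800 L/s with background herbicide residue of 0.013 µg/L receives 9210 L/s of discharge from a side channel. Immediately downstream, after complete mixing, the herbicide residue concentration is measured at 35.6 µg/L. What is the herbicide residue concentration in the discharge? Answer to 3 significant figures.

Mass balance: 43800·0.01300 + 9210·Cₑ = 53010·35.60
→ Cₑ = (53010·35.60 − 43800·0.01300) / 9210 = 204.8 µg/L.

205 µg/L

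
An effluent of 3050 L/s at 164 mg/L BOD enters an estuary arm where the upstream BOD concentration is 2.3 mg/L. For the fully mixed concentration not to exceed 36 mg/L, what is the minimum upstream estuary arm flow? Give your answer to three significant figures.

Set C_mix = 36: (Q·2.300 + 3050·164.0) / (Q + 3050) = 36
→ Q = 3050·(164.0 − 36)/(36 − 2.300) = 11580 L/s.

11600 L/s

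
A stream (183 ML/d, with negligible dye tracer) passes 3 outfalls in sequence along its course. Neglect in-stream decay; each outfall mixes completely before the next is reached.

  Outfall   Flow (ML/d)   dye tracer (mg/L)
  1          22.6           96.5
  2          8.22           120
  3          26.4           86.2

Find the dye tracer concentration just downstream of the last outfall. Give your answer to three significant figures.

After outfall 1: Q = 183.0 + 22.60 = 205.6 ML/d; C = (183.0·0 + 22.60·96.50)/205.6 = 10.61 mg/L.
After outfall 2: Q = 205.6 + 8.220 = 213.8 ML/d; C = (205.6·10.61 + 8.220·120.0)/213.8 = 14.81 mg/L.
After outfall 3: Q = 213.8 + 26.40 = 240.2 ML/d; C = (213.8·14.81 + 26.40·86.20)/240.2 = 22.66 mg/L.

22.7 mg/L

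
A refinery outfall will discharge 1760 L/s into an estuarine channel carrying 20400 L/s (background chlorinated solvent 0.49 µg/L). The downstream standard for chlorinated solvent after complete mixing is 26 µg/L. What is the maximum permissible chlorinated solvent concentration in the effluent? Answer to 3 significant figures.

At the limit, (Qr·Cr + Qe·Cₑ)/(Qr + Qe) = 26:
Cₑ = (22160·26 − 20400·0.4900) / 1760 = 321.7 µg/L.

322 µg/L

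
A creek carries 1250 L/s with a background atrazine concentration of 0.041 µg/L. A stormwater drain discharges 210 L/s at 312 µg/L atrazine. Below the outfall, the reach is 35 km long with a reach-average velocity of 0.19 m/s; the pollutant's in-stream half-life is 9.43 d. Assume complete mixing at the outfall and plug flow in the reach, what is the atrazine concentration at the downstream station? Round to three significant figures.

38.4 µg/L

Conservation of mass: C = (1250·0.04100 + 210.0·312.0) / 1460 = 65570/1460 = 44.91 µg/L.
Travel time t = 35·1000 / 0.19 = 184200 s = 51.17 h.
Half-life 9.43 d → k = ln 2 / 9.43 = 0.07350 d⁻¹.
Decay over the reach: 44.91·exp(−kt) = 44.91·0.8549 = 38.40 µg/L.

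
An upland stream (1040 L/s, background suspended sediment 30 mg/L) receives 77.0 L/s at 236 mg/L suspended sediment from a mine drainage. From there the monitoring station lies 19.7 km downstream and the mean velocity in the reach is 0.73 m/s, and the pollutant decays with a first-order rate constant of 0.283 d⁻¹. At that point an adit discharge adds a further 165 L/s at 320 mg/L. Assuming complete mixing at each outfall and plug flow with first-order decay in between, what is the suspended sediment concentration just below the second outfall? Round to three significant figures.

After mixing, C = (1040·30.00 + 77.00·236.0) / 1117 = 49370/1117 = 44.20 mg/L; combined flow 1117 L/s.
Travel time t = 19.7·1000 / 0.73 = 26990 s = 7.496 h.
Decay over the reach: 44.20·exp(−kt) = 44.20·0.9154 = 40.46 mg/L.
At the second outfall, C = (1117·40.46 + 165.0·320.0) / (1117 + 165.0) = 76.44 mg/L.

76.4 mg/L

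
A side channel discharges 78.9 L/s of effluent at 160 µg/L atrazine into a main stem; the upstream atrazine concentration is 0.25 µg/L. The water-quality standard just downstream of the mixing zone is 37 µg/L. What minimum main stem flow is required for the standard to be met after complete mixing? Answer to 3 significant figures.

Set C_mix = 37: (Q·0.2500 + 78.90·160.0) / (Q + 78.90) = 37
→ Q = 78.90·(160.0 − 37)/(37 − 0.2500) = 264.1 L/s.

264 L/s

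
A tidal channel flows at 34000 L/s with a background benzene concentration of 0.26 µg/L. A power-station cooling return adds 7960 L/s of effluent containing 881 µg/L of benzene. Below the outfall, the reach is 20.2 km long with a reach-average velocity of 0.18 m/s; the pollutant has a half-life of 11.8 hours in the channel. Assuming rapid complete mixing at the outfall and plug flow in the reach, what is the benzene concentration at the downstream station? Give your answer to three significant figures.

Mixed concentration C = ΣQC/ΣQ = (34000·0.2600 + 7960·881.0) / 41960 = 7022000/41960 = 167.3 µg/L.
Travel time t = 20.2·1000 / 0.18 = 112200 s = 31.17 h.
Half-life 11.8 h → k = ln 2 / 11.8 = 0.05874 h⁻¹ = 1.410 d⁻¹.
Decay over the reach: 167.3·exp(−kt) = 167.3·0.1602 = 26.81 µg/L.

26.8 µg/L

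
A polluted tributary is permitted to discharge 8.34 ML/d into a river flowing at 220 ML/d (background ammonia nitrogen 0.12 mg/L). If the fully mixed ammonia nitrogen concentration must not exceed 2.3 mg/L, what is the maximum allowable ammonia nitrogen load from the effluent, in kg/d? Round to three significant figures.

Mass balance at the limit: 220.0·0.1200 + 8.340·Cₑ = 228.3·2.3 → Cₑ = 59.81 mg/L.
8.340 ML/d = 0.09653 m³/s. Load = 0.09653 m³/s × 59.81 g/m³ × 86 400 s/d = 498.8 kg/d.

499 kg/d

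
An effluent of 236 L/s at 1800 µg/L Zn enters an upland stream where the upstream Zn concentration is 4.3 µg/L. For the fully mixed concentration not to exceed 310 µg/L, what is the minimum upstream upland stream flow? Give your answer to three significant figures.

Set C_mix = 310: (Q·4.300 + 236.0·1800) / (Q + 236.0) = 310
→ Q = 236.0·(1800 − 310)/(310 − 4.300) = 1150 L/s.

1150 L/s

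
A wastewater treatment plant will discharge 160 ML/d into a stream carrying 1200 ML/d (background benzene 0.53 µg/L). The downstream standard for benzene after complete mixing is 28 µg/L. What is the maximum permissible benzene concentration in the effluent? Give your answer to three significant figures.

234 µg/L

At the limit, (Qr·Cr + Qe·Cₑ)/(Qr + Qe) = 28:
Cₑ = (1360·28 − 1200·0.5300) / 160.0 = 234.0 µg/L.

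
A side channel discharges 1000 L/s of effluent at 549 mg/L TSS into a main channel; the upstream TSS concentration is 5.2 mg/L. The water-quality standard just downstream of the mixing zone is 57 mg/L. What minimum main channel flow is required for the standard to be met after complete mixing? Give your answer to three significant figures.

Set C_mix = 57: (Q·5.200 + 1000·549.0) / (Q + 1000) = 57
→ Q = 1000·(549.0 − 57)/(57 − 5.200) = 9498 L/s.

9500 L/s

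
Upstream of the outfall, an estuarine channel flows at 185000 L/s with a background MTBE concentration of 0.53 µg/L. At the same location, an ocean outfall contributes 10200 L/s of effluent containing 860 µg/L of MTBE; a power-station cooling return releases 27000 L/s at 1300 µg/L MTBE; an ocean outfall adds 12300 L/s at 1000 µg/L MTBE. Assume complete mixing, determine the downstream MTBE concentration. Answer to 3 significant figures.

240 µg/L

Mass balance: C = (185000·0.5300 + 10200·860.0 + 27000·1300 + 12300·1000) / 234500 = 56270000/234500 = 240.0 µg/L.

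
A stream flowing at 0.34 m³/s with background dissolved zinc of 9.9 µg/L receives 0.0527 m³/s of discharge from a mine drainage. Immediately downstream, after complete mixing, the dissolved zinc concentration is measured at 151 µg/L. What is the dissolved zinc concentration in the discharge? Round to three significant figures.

Mass balance: 0.3400·9.900 + 0.05270·Cₑ = 0.3927·151.0
→ Cₑ = (0.3927·151.0 − 0.3400·9.900) / 0.05270 = 1061 µg/L.

1060 µg/L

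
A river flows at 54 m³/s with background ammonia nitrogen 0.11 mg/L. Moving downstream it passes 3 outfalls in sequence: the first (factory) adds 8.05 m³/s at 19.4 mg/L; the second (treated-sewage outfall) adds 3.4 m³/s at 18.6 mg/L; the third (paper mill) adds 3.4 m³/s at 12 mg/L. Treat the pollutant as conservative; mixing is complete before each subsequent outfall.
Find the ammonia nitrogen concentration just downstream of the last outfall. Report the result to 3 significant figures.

Outfall 1: combined Q = 62.05 m³/s; C = (54.00·0.1100 + 8.050·19.40)/62.05 = 2.613 mg/L.
Outfall 2: combined Q = 65.45 m³/s; C = (62.05·2.613 + 3.400·18.60)/65.45 = 3.443 mg/L.
Outfall 3: combined Q = 68.85 m³/s; C = (65.45·3.443 + 3.400·12.00)/68.85 = 3.866 mg/L.

3.87 mg/L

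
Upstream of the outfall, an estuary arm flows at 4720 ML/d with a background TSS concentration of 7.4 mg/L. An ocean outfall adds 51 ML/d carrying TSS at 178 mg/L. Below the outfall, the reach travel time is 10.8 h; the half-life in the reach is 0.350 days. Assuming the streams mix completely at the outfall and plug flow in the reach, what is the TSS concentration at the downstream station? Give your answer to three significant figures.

3.78 mg/L

Mixed concentration C = ΣQC/ΣQ = (4720·7.400 + 51.00·178.0) / 4771 = 44010/4771 = 9.224 mg/L.
Half-life 0.350 d → k = ln 2 / 0.350 = 1.980 d⁻¹.
First-order decay: C = 9.224·exp(−k·t) = 9.224·0.4102 = 3.783 mg/L.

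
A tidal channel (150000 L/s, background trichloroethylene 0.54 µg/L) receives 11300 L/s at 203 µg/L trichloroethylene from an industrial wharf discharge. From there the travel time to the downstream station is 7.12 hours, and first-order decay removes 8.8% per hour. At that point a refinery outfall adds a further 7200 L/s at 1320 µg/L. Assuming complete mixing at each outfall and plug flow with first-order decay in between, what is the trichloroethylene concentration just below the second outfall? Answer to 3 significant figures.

Flow-weighted average: C = (150000·0.5400 + 11300·203.0) / 161300 = 2375000/161300 = 14.72 µg/L; combined flow 161300 L/s.
8.8%/h lost → k = −ln(1 − 0.088) = 0.09212 h⁻¹.
Decay over the reach: 14.72·exp(−kt) = 14.72·0.5190 = 7.641 µg/L.
At the second outfall, C = (161300·7.641 + 7200·1320) / (161300 + 7200) = 63.72 µg/L.

63.7 µg/L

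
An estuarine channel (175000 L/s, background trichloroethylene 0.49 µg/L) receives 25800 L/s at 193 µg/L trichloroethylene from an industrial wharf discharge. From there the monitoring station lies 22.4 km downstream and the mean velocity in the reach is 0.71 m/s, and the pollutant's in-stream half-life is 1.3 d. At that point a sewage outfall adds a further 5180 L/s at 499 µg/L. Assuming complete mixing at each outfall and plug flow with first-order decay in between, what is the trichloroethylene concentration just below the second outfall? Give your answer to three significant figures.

32.8 µg/L

Flow-weighted average: C = (175000·0.4900 + 25800·193.0) / 200800 = 5065000/200800 = 25.22 µg/L; combined flow 200800 L/s.
Travel time t = 22.4·1000 / 0.71 = 31550 s = 8.764 h.
Half-life 1.3 d → k = ln 2 / 1.3 = 0.5332 d⁻¹.
First-order decay: C = 25.22·exp(−k·t) = 25.22·0.8231 = 20.76 µg/L.
At the second outfall, C = (200800·20.76 + 5180·499.0) / (200800 + 5180) = 32.79 µg/L.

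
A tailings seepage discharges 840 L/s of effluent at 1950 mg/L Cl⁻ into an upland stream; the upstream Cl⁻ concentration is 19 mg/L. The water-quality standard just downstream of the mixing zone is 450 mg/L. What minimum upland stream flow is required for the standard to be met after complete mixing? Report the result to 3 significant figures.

2920 L/s

Set C_mix = 450: (Q·19.00 + 840.0·1950) / (Q + 840.0) = 450
→ Q = 840.0·(1950 − 450)/(450 − 19.00) = 2923 L/s.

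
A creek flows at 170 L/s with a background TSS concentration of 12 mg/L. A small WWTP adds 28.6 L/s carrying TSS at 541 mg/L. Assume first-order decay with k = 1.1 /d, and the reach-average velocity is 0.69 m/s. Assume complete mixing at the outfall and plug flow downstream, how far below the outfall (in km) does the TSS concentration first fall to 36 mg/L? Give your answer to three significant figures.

48.6 km

Mixed concentration C = ΣQC/ΣQ = (170.0·12.00 + 28.60·541.0) / 198.6 = 17510/198.6 = 88.18 mg/L.
Set 88.18·exp(−k·t) = 36 → t = ln(88.18/36)/k = 70370 s = 19.55 h.
Distance = v·t = 0.69·70370 = 48550 m = 48.55 km.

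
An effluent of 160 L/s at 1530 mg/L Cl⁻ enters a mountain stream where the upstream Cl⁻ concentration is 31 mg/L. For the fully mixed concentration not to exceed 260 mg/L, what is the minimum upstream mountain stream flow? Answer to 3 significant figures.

Set C_mix = 260: (Q·31.00 + 160.0·1530) / (Q + 160.0) = 260
→ Q = 160.0·(1530 − 260)/(260 − 31.00) = 887.3 L/s.

887 L/s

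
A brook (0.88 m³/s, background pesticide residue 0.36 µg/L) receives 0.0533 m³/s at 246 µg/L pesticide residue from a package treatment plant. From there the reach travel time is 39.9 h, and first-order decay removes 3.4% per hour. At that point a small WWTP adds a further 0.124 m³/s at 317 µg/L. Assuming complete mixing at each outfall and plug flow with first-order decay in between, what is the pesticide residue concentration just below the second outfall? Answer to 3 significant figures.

After mixing, C = (0.8800·0.3600 + 0.05330·246.0) / 0.9333 = 13.43/0.9333 = 14.39 µg/L; combined flow 0.9333 m³/s.
3.4%/h lost → k = −ln(1 − 0.034) = 0.03459 h⁻¹.
First-order decay: C = 14.39·exp(−k·t) = 14.39·0.2515 = 3.619 µg/L.
At the second outfall, C = (0.9333·3.619 + 0.1240·317.0) / (0.9333 + 0.1240) = 40.37 µg/L.

40.4 µg/L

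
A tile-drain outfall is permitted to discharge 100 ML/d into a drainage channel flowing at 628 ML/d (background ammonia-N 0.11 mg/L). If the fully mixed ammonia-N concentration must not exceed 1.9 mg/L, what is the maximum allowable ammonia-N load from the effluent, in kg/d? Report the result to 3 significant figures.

Mass balance at the limit: 628.0·0.1100 + 100.0·Cₑ = 728.0·1.9 → Cₑ = 13.14 mg/L.
100.0 ML/d = 1.157 m³/s. Load = 1.157 m³/s × 13.14 g/m³ × 86 400 s/d = 1314 kg/d.

1310 kg/d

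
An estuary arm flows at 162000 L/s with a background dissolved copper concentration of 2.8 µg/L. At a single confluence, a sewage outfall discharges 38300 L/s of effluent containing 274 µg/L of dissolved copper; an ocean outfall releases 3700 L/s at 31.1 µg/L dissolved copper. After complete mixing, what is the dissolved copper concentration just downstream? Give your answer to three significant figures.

54.2 µg/L

Mass balance: C = (162000·2.800 + 38300·274.0 + 3700·31.10) / 204000 = 11060000/204000 = 54.23 µg/L.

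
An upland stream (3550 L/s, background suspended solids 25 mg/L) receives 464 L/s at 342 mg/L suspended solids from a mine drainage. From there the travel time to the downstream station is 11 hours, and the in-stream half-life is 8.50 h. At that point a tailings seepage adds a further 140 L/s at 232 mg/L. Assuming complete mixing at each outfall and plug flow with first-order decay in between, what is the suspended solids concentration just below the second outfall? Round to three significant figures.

Mass balance: C = (3550·25.00 + 464.0·342.0) / 4014 = 247400/4014 = 61.64 mg/L; combined flow 4014 L/s.
Half-life 8.50 h → k = ln 2 / 8.50 = 0.08155 h⁻¹ = 1.957 d⁻¹.
Decay over the reach: 61.64·exp(−kt) = 61.64·0.4078 = 25.14 mg/L.
At the second outfall, C = (4014·25.14 + 140.0·232.0) / (4014 + 140.0) = 32.11 mg/L.

32.1 mg/L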